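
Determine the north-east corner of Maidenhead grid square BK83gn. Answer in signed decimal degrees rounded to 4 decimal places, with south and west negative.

Field B=1, K=10: +1·20° lon, +10·10° lat → SW at lon -160°, lat 10°.
Square 8, 3: +8·2° lon, +3·1° lat → SW at lon -144°, lat 13°.
Subsquare g=6, n=13: +6·0.0833333° lon, +13·0.0416667° lat → SW at lon -143.5°, lat 13.5417°.
Cell spans 0.0833333° lon × 0.0416667° lat. NE corner is SW corner plus one full cell.
latitude 13.5833, longitude -143.4167.

13.5833, -143.4167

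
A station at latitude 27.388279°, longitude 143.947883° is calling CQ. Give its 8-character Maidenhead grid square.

QL17xj33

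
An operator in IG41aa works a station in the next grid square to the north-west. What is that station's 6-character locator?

Longitude subsquare a = 0; −1 → -1, wraps to 23 = x, carry into square.
Longitude square 4; −1 → 3.
Latitude subsquare a = 0; +1 → 1 = b.

IG31xb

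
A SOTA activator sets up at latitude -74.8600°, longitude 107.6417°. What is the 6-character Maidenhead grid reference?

OB35td

Offset from 180°W / 90°S: lon 287.6417°, lat 15.1400°.
Field (20°×10°, letters A–R): 287.6417/20 → 14 → O, 15.1400/10 → 1 → B; chars OB.
Square (2°×1°, digits 0–9): 7.6417/2 → 3, 5.1400/1 → 5; chars 35.
Subsquare (5′×2.5′, letters a–x): 1.6417/0.0833333 → 19 → t, 0.1400/0.0416667 → 3 → d; chars td.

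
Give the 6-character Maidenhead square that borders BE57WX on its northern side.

BE58wa

Latitude subsquare x = 23; +1 → 24, wraps to 0 = a, carry into square.
Latitude square 7; +1 → 8.
The longitude characters are unchanged.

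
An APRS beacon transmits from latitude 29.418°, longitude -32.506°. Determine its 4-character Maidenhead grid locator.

Shift to the Maidenhead origin (180°W, 90°S): lon 147.49, lat 119.42.
Field: 147.49/20 → 7 → H, 119.42/10 → 11 → L; chars HL.
Square: 7.49/2 → 3, 9.42/1 → 9; chars 39.

HL39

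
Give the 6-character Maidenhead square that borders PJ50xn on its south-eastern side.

Longitude subsquare x = 23; +1 → 24, wraps to 0 = a, carry into square.
Longitude square 5; +1 → 6.
Latitude subsquare n = 13; −1 → 12 = m.

PJ60am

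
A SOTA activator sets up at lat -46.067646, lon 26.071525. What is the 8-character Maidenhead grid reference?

KE33aw83

Offset from 180°W / 90°S: lon 206.07153°, lat 43.93235°.
Field: lon ⌊206.07153/20⌋ = 10 → K; lat ⌊43.93235/10⌋ = 4 → E.
Square: lon ⌊6.07153/2⌋ = 3; lat ⌊3.93235/1⌋ = 3.
Subsquare: lon ⌊0.07153/0.0833333⌋ = 0 → a; lat ⌊0.93235/0.0416667⌋ = 22 → w.
Extended square: lon ⌊0.07153/0.00833333⌋ = 8; lat ⌊0.01569/0.00416667⌋ = 3.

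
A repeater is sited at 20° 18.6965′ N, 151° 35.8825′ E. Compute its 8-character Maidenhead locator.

QL50th14

Add 180° to longitude and 90° to latitude: 331.59804, 110.31161.
Field: 331.59804/20 → 16 → Q, 110.31161/10 → 11 → L; chars QL.
Square: 11.59804/2 → 5, 0.31161/1 → 0; chars 50.
Subsquare: 1.59804/0.0833333 → 19 → t, 0.31161/0.0416667 → 7 → h; chars th.
Extended square: 0.01471/0.00833333 → 1, 0.01994/0.00416667 → 4; chars 14.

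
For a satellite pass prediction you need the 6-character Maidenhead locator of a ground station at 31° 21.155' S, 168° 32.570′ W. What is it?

AF58rp

Shift to the Maidenhead origin (180°W, 90°S): lon 11.4572, lat 58.6474.
Field: lon ⌊11.4572/20⌋ = 0 → A; lat ⌊58.6474/10⌋ = 5 → F.
Square: lon ⌊11.4572/2⌋ = 5; lat ⌊8.6474/1⌋ = 8.
Subsquare: lon ⌊1.4572/0.0833333⌋ = 17 → r; lat ⌊0.6474/0.0416667⌋ = 15 → p.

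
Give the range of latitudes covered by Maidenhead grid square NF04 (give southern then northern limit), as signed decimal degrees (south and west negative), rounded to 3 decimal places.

Field N=13, F=5: +13·20° lon, +5·10° lat → SW at lon 80°, lat -40°.
Square 0, 4: +0·2° lon, +4·1° lat → SW at lon 80°, lat -36°.
Cell spans 2° lon × 1° lat.
south -36.000, north -35.000.

-36.000, -35.000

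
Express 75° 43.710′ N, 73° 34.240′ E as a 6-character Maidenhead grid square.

Offset from 180°W / 90°S: lon 253.5707°, lat 165.7285°.
Field: 253.5707/20 → 12 → M, 165.7285/10 → 16 → Q; chars MQ.
Square: 13.5707/2 → 6, 5.7285/1 → 5; chars 65.
Subsquare: 1.5707/0.0833333 → 18 → s, 0.7285/0.0416667 → 17 → r; chars sr.

MQ65sr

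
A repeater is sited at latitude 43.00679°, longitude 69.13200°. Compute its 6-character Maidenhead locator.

MN43na

Shift to the Maidenhead origin (180°W, 90°S): lon 249.1320, lat 133.0068.
Field: lon ⌊249.1320/20⌋ = 12 → M; lat ⌊133.0068/10⌋ = 13 → N.
Square: lon ⌊9.1320/2⌋ = 4; lat ⌊3.0068/1⌋ = 3.
Subsquare: lon ⌊1.1320/0.0833333⌋ = 13 → n; lat ⌊0.0068/0.0416667⌋ = 0 → a.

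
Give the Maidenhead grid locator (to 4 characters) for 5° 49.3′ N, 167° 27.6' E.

RJ35

Add 180° to longitude and 90° to latitude: 347.46, 95.82.
Field: lon ⌊347.46/20⌋ = 17 → R; lat ⌊95.82/10⌋ = 9 → J.
Square: lon ⌊7.46/2⌋ = 3; lat ⌊5.82/1⌋ = 5.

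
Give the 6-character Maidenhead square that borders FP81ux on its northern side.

Latitude subsquare x = 23; +1 → 24, wraps to 0 = a, carry into square.
Latitude square 1; +1 → 2.
The longitude characters are unchanged.

FP82ua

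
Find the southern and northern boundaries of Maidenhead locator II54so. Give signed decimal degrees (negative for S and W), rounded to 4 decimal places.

Field I=8, I=8: +8·20° lon, +8·10° lat → SW at lon -20°, lat -10°.
Square 5, 4: +5·2° lon, +4·1° lat → SW at lon -10°, lat -6°.
Subsquare s=18, o=14: +18·0.0833333° lon, +14·0.0416667° lat → SW at lon -8.5°, lat -5.41667°.
Cell spans 0.0833333° lon × 0.0416667° lat.
south -5.4167, north -5.3750.

-5.4167, -5.3750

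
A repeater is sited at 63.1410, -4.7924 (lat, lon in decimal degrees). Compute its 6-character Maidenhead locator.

IP73od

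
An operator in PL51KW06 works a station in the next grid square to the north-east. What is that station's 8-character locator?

Longitude extended square 0; +1 → 1.
Latitude extended square 6; +1 → 7.

PL51kw17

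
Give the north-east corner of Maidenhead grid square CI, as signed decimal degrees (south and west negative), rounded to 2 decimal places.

Field C=2, I=8: +2·20° lon, +8·10° lat → SW at lon -140°, lat -10°.
Cell spans 20° lon × 10° lat. NE corner is SW corner plus one full cell.
latitude 0.00, longitude -120.00.

0.00, -120.00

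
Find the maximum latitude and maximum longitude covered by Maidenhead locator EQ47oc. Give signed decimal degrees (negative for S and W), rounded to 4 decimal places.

Field E=4, Q=16: +4·20° lon, +16·10° lat → SW at lon -100°, lat 70°.
Square 4, 7: +4·2° lon, +7·1° lat → SW at lon -92°, lat 77°.
Subsquare o=14, c=2: +14·0.0833333° lon, +2·0.0416667° lat → SW at lon -90.8333°, lat 77.0833°.
Cell spans 0.0833333° lon × 0.0416667° lat. NE corner is SW corner plus one full cell.
latitude 77.1250, longitude -90.7500.

77.1250, -90.7500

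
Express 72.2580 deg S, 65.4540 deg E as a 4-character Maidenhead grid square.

Offset from 180°W / 90°S: lon 245.45°, lat 17.74°.
Field: 245.45/20 → 12 → M, 17.74/10 → 1 → B; chars MB.
Square: 5.45/2 → 2, 7.74/1 → 7; chars 27.

MB27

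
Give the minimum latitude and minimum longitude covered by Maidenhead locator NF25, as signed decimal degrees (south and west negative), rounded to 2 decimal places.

-35.00, 84.00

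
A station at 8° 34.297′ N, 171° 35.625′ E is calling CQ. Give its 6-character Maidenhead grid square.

RJ58tn

Offset from 180°W / 90°S: lon 351.5938°, lat 98.5716°.
Field: 351.5938/20 → 17 → R, 98.5716/10 → 9 → J; chars RJ.
Square: 11.5938/2 → 5, 8.5716/1 → 8; chars 58.
Subsquare: 1.5938/0.0833333 → 19 → t, 0.5716/0.0416667 → 13 → n; chars tn.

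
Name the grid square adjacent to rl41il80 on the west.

RL41il70

Longitude extended square 8; −1 → 7.
The latitude characters are unchanged.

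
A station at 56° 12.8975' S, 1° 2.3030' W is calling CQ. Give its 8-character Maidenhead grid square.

ID93ls58

Shift to the Maidenhead origin (180°W, 90°S): lon 178.96162, lat 33.78504.
Field: lon ⌊178.96162/20⌋ = 8 → I; lat ⌊33.78504/10⌋ = 3 → D.
Square: lon ⌊18.96162/2⌋ = 9; lat ⌊3.78504/1⌋ = 3.
Subsquare: lon ⌊0.96162/0.0833333⌋ = 11 → l; lat ⌊0.78504/0.0416667⌋ = 18 → s.
Extended square: lon ⌊0.04495/0.00833333⌋ = 5; lat ⌊0.03504/0.00416667⌋ = 8.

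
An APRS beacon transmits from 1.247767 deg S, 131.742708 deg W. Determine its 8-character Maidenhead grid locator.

Shift to the Maidenhead origin (180°W, 90°S): lon 48.25729, lat 88.75223.
Field: 48.25729/20 → 2 → C, 88.75223/10 → 8 → I; chars CI.
Square: 8.25729/2 → 4, 8.75223/1 → 8; chars 48.
Subsquare: 0.25729/0.0833333 → 3 → d, 0.75223/0.0416667 → 18 → s; chars ds.
Extended square: 0.00729/0.00833333 → 0, 0.00223/0.00416667 → 0; chars 00.

CI48ds00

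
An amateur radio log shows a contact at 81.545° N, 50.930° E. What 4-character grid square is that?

LR51

Shift to the Maidenhead origin (180°W, 90°S): lon 230.93, lat 171.55.
Field (20°×10°, letters A–R): lon ⌊230.93/20⌋ = 11 → L; lat ⌊171.55/10⌋ = 17 → R.
Square (2°×1°, digits 0–9): lon ⌊10.93/2⌋ = 5; lat ⌊1.55/1⌋ = 1.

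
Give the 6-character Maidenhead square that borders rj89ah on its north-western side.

RJ79xi

Longitude subsquare a = 0; −1 → -1, wraps to 23 = x, carry into square.
Longitude square 8; −1 → 7.
Latitude subsquare h = 7; +1 → 8 = i.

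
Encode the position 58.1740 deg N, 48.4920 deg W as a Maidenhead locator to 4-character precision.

GO58

Offset from 180°W / 90°S: lon 131.51°, lat 148.17°.
Field: lon ⌊131.51/20⌋ = 6 → G; lat ⌊148.17/10⌋ = 14 → O.
Square: lon ⌊11.51/2⌋ = 5; lat ⌊8.17/1⌋ = 8.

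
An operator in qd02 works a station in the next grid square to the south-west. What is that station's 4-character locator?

PD91

Longitude square 0; −1 → -1, wraps to 9, carry into field.
Longitude field Q = 16; −1 → 15 = P.
Latitude square 2; −1 → 1.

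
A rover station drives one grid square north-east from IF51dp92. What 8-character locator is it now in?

IF51ep03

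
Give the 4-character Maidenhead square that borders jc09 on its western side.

IC99

Longitude square 0; −1 → -1, wraps to 9, carry into field.
Longitude field J = 9; −1 → 8 = I.
The latitude characters are unchanged.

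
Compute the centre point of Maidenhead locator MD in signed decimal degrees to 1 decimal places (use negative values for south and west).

Field M=12, D=3: +12·20° lon, +3·10° lat → SW at lon 60°, lat -60°.
Cell spans 20° lon × 10° lat. Centre is SW corner plus half of each.
latitude -55.0, longitude 70.0.

-55.0, 70.0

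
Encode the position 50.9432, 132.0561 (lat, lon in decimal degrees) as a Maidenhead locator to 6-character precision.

Add 180° to longitude and 90° to latitude: 312.0561, 140.9432.
Field: lon ⌊312.0561/20⌋ = 15 → P; lat ⌊140.9432/10⌋ = 14 → O.
Square: lon ⌊12.0561/2⌋ = 6; lat ⌊0.9432/1⌋ = 0.
Subsquare: lon ⌊0.0561/0.0833333⌋ = 0 → a; lat ⌊0.9432/0.0416667⌋ = 22 → w.

PO60aw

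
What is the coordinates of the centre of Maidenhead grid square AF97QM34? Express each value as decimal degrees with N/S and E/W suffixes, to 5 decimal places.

32.48125° S, 160.63750° W

Field A=0, F=5: +0·20° lon, +5·10° lat → SW at lon -180°, lat -40°.
Square 9, 7: +9·2° lon, +7·1° lat → SW at lon -162°, lat -33°.
Subsquare q=16, m=12: +16·0.0833333° lon, +12·0.0416667° lat → SW at lon -160.667°, lat -32.5°.
Extended square 3, 4: +3·0.00833333° lon, +4·0.00416667° lat → SW at lon -160.642°, lat -32.4833°.
Cell spans 0.00833333° lon × 0.00416667° lat. Centre is SW corner plus half of each.
latitude 32.48125° S, longitude 160.63750° W.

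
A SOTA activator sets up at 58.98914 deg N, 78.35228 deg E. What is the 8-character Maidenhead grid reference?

MO98ex27

Offset from 180°W / 90°S: lon 258.35228°, lat 148.98914°.
Field (20°×10°, letters A–R): 258.35228/20 → 12 → M, 148.98914/10 → 14 → O; chars MO.
Square (2°×1°, digits 0–9): 18.35228/2 → 9, 8.98914/1 → 8; chars 98.
Subsquare (5′×2.5′, letters a–x): 0.35228/0.0833333 → 4 → e, 0.98914/0.0416667 → 23 → x; chars ex.
Extended square (30″×15″, digits 0–9): 0.01895/0.00833333 → 2, 0.03081/0.00416667 → 7; chars 27.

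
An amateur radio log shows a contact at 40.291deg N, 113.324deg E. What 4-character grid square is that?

ON60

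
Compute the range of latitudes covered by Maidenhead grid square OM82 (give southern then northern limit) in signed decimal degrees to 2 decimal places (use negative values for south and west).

Field O=14, M=12: +14·20° lon, +12·10° lat → SW at lon 100°, lat 30°.
Square 8, 2: +8·2° lon, +2·1° lat → SW at lon 116°, lat 32°.
Cell spans 2° lon × 1° lat.
south 32.00, north 33.00.

32.00, 33.00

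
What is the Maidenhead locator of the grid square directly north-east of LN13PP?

Longitude subsquare p = 15; +1 → 16 = q.
Latitude subsquare p = 15; +1 → 16 = q.

LN13qq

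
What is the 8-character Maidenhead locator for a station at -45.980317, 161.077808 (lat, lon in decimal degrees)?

Shift to the Maidenhead origin (180°W, 90°S): lon 341.07781, lat 44.01968.
Field (20°×10°, letters A–R): lon ⌊341.07781/20⌋ = 17 → R; lat ⌊44.01968/10⌋ = 4 → E.
Square (2°×1°, digits 0–9): lon ⌊1.07781/2⌋ = 0; lat ⌊4.01968/1⌋ = 4.
Subsquare (5′×2.5′, letters a–x): lon ⌊1.07781/0.0833333⌋ = 12 → m; lat ⌊0.01968/0.0416667⌋ = 0 → a.
Extended square (30″×15″, digits 0–9): lon ⌊0.07781/0.00833333⌋ = 9; lat ⌊0.01968/0.00416667⌋ = 4.

RE04ma94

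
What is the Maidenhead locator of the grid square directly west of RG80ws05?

Longitude extended square 0; −1 → -1, wraps to 9, carry into subsquare.
Longitude subsquare w = 22; −1 → 21 = v.
The latitude characters are unchanged.

RG80vs95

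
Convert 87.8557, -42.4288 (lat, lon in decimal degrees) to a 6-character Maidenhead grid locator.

GR87su

Shift to the Maidenhead origin (180°W, 90°S): lon 137.5712, lat 177.8557.
Field (20°×10°, letters A–R): 137.5712/20 → 6 → G, 177.8557/10 → 17 → R; chars GR.
Square (2°×1°, digits 0–9): 17.5712/2 → 8, 7.8557/1 → 7; chars 87.
Subsquare (5′×2.5′, letters a–x): 1.5712/0.0833333 → 18 → s, 0.8557/0.0416667 → 20 → u; chars su.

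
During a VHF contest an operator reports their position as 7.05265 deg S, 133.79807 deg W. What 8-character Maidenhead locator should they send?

CI32cw47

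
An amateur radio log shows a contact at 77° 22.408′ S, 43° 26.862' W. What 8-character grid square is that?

GB82gp60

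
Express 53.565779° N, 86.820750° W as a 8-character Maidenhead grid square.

EO63on15

Offset from 180°W / 90°S: lon 93.17925°, lat 143.56578°.
Field: lon ⌊93.17925/20⌋ = 4 → E; lat ⌊143.56578/10⌋ = 14 → O.
Square: lon ⌊13.17925/2⌋ = 6; lat ⌊3.56578/1⌋ = 3.
Subsquare: lon ⌊1.17925/0.0833333⌋ = 14 → o; lat ⌊0.56578/0.0416667⌋ = 13 → n.
Extended square: lon ⌊0.01258/0.00833333⌋ = 1; lat ⌊0.02411/0.00416667⌋ = 5.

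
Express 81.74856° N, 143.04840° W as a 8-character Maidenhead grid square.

BR81lr49

Offset from 180°W / 90°S: lon 36.95160°, lat 171.74856°.
Field: 36.95160/20 → 1 → B, 171.74856/10 → 17 → R; chars BR.
Square: 16.95160/2 → 8, 1.74856/1 → 1; chars 81.
Subsquare: 0.95160/0.0833333 → 11 → l, 0.74856/0.0416667 → 17 → r; chars lr.
Extended square: 0.03493/0.00833333 → 4, 0.04023/0.00416667 → 9; chars 49.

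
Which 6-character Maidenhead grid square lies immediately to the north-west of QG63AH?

QG53xi

Longitude subsquare a = 0; −1 → -1, wraps to 23 = x, carry into square.
Longitude square 6; −1 → 5.
Latitude subsquare h = 7; +1 → 8 = i.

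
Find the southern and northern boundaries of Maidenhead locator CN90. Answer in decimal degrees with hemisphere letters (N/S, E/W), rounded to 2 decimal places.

40.00° N, 41.00° N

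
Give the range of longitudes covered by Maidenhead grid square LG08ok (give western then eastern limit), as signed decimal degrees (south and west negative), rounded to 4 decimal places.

Field L=11, G=6: +11·20° lon, +6·10° lat → SW at lon 40°, lat -30°.
Square 0, 8: +0·2° lon, +8·1° lat → SW at lon 40°, lat -22°.
Subsquare o=14, k=10: +14·0.0833333° lon, +10·0.0416667° lat → SW at lon 41.1667°, lat -21.5833°.
Cell spans 0.0833333° lon × 0.0416667° lat.
west 41.1667, east 41.2500.

41.1667, 41.2500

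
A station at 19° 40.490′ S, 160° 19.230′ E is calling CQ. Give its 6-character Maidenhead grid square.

RH00dh

Offset from 180°W / 90°S: lon 340.3205°, lat 70.3252°.
Field: 340.3205/20 → 17 → R, 70.3252/10 → 7 → H; chars RH.
Square: 0.3205/2 → 0, 0.3252/1 → 0; chars 00.
Subsquare: 0.3205/0.0833333 → 3 → d, 0.3252/0.0416667 → 7 → h; chars dh.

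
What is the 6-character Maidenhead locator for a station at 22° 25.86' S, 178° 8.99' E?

RG97bn

Offset from 180°W / 90°S: lon 358.1498°, lat 67.5690°.
Field: lon ⌊358.1498/20⌋ = 17 → R; lat ⌊67.5690/10⌋ = 6 → G.
Square: lon ⌊18.1498/2⌋ = 9; lat ⌊7.5690/1⌋ = 7.
Subsquare: lon ⌊0.1498/0.0833333⌋ = 1 → b; lat ⌊0.5690/0.0416667⌋ = 13 → n.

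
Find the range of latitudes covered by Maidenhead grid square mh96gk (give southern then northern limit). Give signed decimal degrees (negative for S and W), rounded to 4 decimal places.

-13.5833, -13.5417

Field M=12, H=7: +12·20° lon, +7·10° lat → SW at lon 60°, lat -20°.
Square 9, 6: +9·2° lon, +6·1° lat → SW at lon 78°, lat -14°.
Subsquare g=6, k=10: +6·0.0833333° lon, +10·0.0416667° lat → SW at lon 78.5°, lat -13.5833°.
Cell spans 0.0833333° lon × 0.0416667° lat.
south -13.5833, north -13.5417.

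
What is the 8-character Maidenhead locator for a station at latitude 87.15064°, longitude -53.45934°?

GR37gd46

Shift to the Maidenhead origin (180°W, 90°S): lon 126.54066, lat 177.15064.
Field: 126.54066/20 → 6 → G, 177.15064/10 → 17 → R; chars GR.
Square: 6.54066/2 → 3, 7.15064/1 → 7; chars 37.
Subsquare: 0.54066/0.0833333 → 6 → g, 0.15064/0.0416667 → 3 → d; chars gd.
Extended square: 0.04066/0.00833333 → 4, 0.02564/0.00416667 → 6; chars 46.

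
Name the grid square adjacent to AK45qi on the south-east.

Longitude subsquare q = 16; +1 → 17 = r.
Latitude subsquare i = 8; −1 → 7 = h.

AK45rh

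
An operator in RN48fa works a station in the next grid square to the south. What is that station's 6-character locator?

Latitude subsquare a = 0; −1 → -1, wraps to 23 = x, carry into square.
Latitude square 8; −1 → 7.
The longitude characters are unchanged.

RN47fx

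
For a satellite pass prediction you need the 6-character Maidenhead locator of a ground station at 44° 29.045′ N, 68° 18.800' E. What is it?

MN44dl

Add 180° to longitude and 90° to latitude: 248.3133, 134.4841.
Field (20°×10°, letters A–R): lon ⌊248.3133/20⌋ = 12 → M; lat ⌊134.4841/10⌋ = 13 → N.
Square (2°×1°, digits 0–9): lon ⌊8.3133/2⌋ = 4; lat ⌊4.4841/1⌋ = 4.
Subsquare (5′×2.5′, letters a–x): lon ⌊0.3133/0.0833333⌋ = 3 → d; lat ⌊0.4841/0.0416667⌋ = 11 → l.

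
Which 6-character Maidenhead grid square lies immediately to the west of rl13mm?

RL13lm

Longitude subsquare m = 12; −1 → 11 = l.
The latitude characters are unchanged.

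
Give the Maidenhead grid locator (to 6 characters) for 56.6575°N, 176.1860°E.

Offset from 180°W / 90°S: lon 356.1860°, lat 146.6575°.
Field: lon ⌊356.1860/20⌋ = 17 → R; lat ⌊146.6575/10⌋ = 14 → O.
Square: lon ⌊16.1860/2⌋ = 8; lat ⌊6.6575/1⌋ = 6.
Subsquare: lon ⌊0.1860/0.0833333⌋ = 2 → c; lat ⌊0.6575/0.0416667⌋ = 15 → p.

RO86cp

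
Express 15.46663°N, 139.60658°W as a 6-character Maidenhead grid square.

CK05el

Offset from 180°W / 90°S: lon 40.3934°, lat 105.4666°.
Field: lon ⌊40.3934/20⌋ = 2 → C; lat ⌊105.4666/10⌋ = 10 → K.
Square: lon ⌊0.3934/2⌋ = 0; lat ⌊5.4666/1⌋ = 5.
Subsquare: lon ⌊0.3934/0.0833333⌋ = 4 → e; lat ⌊0.4666/0.0416667⌋ = 11 → l.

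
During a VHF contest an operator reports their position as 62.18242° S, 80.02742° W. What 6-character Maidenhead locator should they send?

Add 180° to longitude and 90° to latitude: 99.9726, 27.8176.
Field: lon ⌊99.9726/20⌋ = 4 → E; lat ⌊27.8176/10⌋ = 2 → C.
Square: lon ⌊19.9726/2⌋ = 9; lat ⌊7.8176/1⌋ = 7.
Subsquare: lon ⌊1.9726/0.0833333⌋ = 23 → x; lat ⌊0.8176/0.0416667⌋ = 19 → t.

EC97xt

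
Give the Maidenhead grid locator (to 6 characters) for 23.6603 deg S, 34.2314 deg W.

HG26vi

Offset from 180°W / 90°S: lon 145.7686°, lat 66.3397°.
Field (20°×10°, letters A–R): lon ⌊145.7686/20⌋ = 7 → H; lat ⌊66.3397/10⌋ = 6 → G.
Square (2°×1°, digits 0–9): lon ⌊5.7686/2⌋ = 2; lat ⌊6.3397/1⌋ = 6.
Subsquare (5′×2.5′, letters a–x): lon ⌊1.7686/0.0833333⌋ = 21 → v; lat ⌊0.3397/0.0416667⌋ = 8 → i.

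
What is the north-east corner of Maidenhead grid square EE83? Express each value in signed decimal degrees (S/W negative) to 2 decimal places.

-46.00, -82.00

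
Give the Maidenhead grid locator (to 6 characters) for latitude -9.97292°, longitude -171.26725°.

Add 180° to longitude and 90° to latitude: 8.7328, 80.0271.
Field: 8.7328/20 → 0 → A, 80.0271/10 → 8 → I; chars AI.
Square: 8.7328/2 → 4, 0.0271/1 → 0; chars 40.
Subsquare: 0.7328/0.0833333 → 8 → i, 0.0271/0.0416667 → 0 → a; chars ia.

AI40ia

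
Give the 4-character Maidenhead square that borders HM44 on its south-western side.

HM33

Longitude square 4; −1 → 3.
Latitude square 4; −1 → 3.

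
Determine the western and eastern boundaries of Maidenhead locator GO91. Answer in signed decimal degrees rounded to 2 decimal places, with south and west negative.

-42.00, -40.00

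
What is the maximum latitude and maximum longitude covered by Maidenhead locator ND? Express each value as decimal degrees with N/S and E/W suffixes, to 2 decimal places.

50.00° S, 100.00° E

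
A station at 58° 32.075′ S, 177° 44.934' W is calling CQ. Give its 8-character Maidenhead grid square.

AD11dl01

Shift to the Maidenhead origin (180°W, 90°S): lon 2.25110, lat 31.46542.
Field (20°×10°, letters A–R): lon ⌊2.25110/20⌋ = 0 → A; lat ⌊31.46542/10⌋ = 3 → D.
Square (2°×1°, digits 0–9): lon ⌊2.25110/2⌋ = 1; lat ⌊1.46542/1⌋ = 1.
Subsquare (5′×2.5′, letters a–x): lon ⌊0.25110/0.0833333⌋ = 3 → d; lat ⌊0.46542/0.0416667⌋ = 11 → l.
Extended square (30″×15″, digits 0–9): lon ⌊0.00110/0.00833333⌋ = 0; lat ⌊0.00708/0.00416667⌋ = 1.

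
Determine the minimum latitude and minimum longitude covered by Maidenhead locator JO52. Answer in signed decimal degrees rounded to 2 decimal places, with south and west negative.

52.00, 10.00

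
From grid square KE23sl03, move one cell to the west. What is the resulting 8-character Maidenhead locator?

KE23rl93

Longitude extended square 0; −1 → -1, wraps to 9, carry into subsquare.
Longitude subsquare s = 18; −1 → 17 = r.
The latitude characters are unchanged.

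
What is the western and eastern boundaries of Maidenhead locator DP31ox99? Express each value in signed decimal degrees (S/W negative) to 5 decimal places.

Field D=3, P=15: +3·20° lon, +15·10° lat → SW at lon -120°, lat 60°.
Square 3, 1: +3·2° lon, +1·1° lat → SW at lon -114°, lat 61°.
Subsquare o=14, x=23: +14·0.0833333° lon, +23·0.0416667° lat → SW at lon -112.833°, lat 61.9583°.
Extended square 9, 9: +9·0.00833333° lon, +9·0.00416667° lat → SW at lon -112.758°, lat 61.9958°.
Cell spans 0.00833333° lon × 0.00416667° lat.
west -112.75833, east -112.75000.

-112.75833, -112.75000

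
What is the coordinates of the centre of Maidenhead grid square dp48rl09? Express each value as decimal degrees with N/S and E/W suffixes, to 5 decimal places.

68.49792° N, 110.57917° W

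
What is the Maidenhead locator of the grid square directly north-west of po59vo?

Longitude subsquare v = 21; −1 → 20 = u.
Latitude subsquare o = 14; +1 → 15 = p.

PO59up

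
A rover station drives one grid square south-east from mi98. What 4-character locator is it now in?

Longitude square 9; +1 → 10, wraps to 0, carry into field.
Longitude field M = 12; +1 → 13 = N.
Latitude square 8; −1 → 7.

NI07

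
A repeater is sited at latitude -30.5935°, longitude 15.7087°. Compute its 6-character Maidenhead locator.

Shift to the Maidenhead origin (180°W, 90°S): lon 195.7087, lat 59.4065.
Field: 195.7087/20 → 9 → J, 59.4065/10 → 5 → F; chars JF.
Square: 15.7087/2 → 7, 9.4065/1 → 9; chars 79.
Subsquare: 1.7087/0.0833333 → 20 → u, 0.4065/0.0416667 → 9 → j; chars uj.

JF79uj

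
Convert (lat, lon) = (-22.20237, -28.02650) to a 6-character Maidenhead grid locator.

HG57xt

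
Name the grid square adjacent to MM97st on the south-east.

MM97ts

Longitude subsquare s = 18; +1 → 19 = t.
Latitude subsquare t = 19; −1 → 18 = s.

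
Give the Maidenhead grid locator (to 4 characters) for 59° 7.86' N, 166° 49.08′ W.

Shift to the Maidenhead origin (180°W, 90°S): lon 13.18, lat 149.13.
Field: lon ⌊13.18/20⌋ = 0 → A; lat ⌊149.13/10⌋ = 14 → O.
Square: lon ⌊13.18/2⌋ = 6; lat ⌊9.13/1⌋ = 9.

AO69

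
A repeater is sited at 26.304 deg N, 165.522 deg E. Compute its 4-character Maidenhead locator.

Shift to the Maidenhead origin (180°W, 90°S): lon 345.52, lat 116.30.
Field: 345.52/20 → 17 → R, 116.30/10 → 11 → L; chars RL.
Square: 5.52/2 → 2, 6.30/1 → 6; chars 26.

RL26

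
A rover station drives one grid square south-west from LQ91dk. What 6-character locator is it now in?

LQ91cj

Longitude subsquare d = 3; −1 → 2 = c.
Latitude subsquare k = 10; −1 → 9 = j.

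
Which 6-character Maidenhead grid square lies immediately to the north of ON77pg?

Latitude subsquare g = 6; +1 → 7 = h.
The longitude characters are unchanged.

ON77ph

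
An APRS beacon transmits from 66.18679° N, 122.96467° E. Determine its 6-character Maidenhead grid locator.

Offset from 180°W / 90°S: lon 302.9647°, lat 156.1868°.
Field (20°×10°, letters A–R): 302.9647/20 → 15 → P, 156.1868/10 → 15 → P; chars PP.
Square (2°×1°, digits 0–9): 2.9647/2 → 1, 6.1868/1 → 6; chars 16.
Subsquare (5′×2.5′, letters a–x): 0.9647/0.0833333 → 11 → l, 0.1868/0.0416667 → 4 → e; chars le.

PP16le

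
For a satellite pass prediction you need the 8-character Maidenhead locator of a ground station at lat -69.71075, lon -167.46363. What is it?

AC60gg49

Add 180° to longitude and 90° to latitude: 12.53637, 20.28925.
Field (20°×10°, letters A–R): 12.53637/20 → 0 → A, 20.28925/10 → 2 → C; chars AC.
Square (2°×1°, digits 0–9): 12.53637/2 → 6, 0.28925/1 → 0; chars 60.
Subsquare (5′×2.5′, letters a–x): 0.53637/0.0833333 → 6 → g, 0.28925/0.0416667 → 6 → g; chars gg.
Extended square (30″×15″, digits 0–9): 0.03637/0.00833333 → 4, 0.03925/0.00416667 → 9; chars 49.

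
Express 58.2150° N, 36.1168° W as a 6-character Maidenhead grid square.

Offset from 180°W / 90°S: lon 143.8832°, lat 148.2150°.
Field (20°×10°, letters A–R): lon ⌊143.8832/20⌋ = 7 → H; lat ⌊148.2150/10⌋ = 14 → O.
Square (2°×1°, digits 0–9): lon ⌊3.8832/2⌋ = 1; lat ⌊8.2150/1⌋ = 8.
Subsquare (5′×2.5′, letters a–x): lon ⌊1.8832/0.0833333⌋ = 22 → w; lat ⌊0.2150/0.0416667⌋ = 5 → f.

HO18wf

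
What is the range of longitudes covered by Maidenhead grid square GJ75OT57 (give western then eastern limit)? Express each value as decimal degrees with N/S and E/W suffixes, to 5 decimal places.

44.79167° W, 44.78333° W

Field G=6, J=9: +6·20° lon, +9·10° lat → SW at lon -60°, lat 0°.
Square 7, 5: +7·2° lon, +5·1° lat → SW at lon -46°, lat 5°.
Subsquare o=14, t=19: +14·0.0833333° lon, +19·0.0416667° lat → SW at lon -44.8333°, lat 5.79167°.
Extended square 5, 7: +5·0.00833333° lon, +7·0.00416667° lat → SW at lon -44.7917°, lat 5.82083°.
Cell spans 0.00833333° lon × 0.00416667° lat.
west 44.79167° W, east 44.78333° W.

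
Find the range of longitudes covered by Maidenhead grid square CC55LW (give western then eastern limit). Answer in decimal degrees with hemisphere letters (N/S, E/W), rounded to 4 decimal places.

129.0833° W, 129.0000° W

Field C=2, C=2: +2·20° lon, +2·10° lat → SW at lon -140°, lat -70°.
Square 5, 5: +5·2° lon, +5·1° lat → SW at lon -130°, lat -65°.
Subsquare l=11, w=22: +11·0.0833333° lon, +22·0.0416667° lat → SW at lon -129.083°, lat -64.0833°.
Cell spans 0.0833333° lon × 0.0416667° lat.
west 129.0833° W, east 129.0000° W.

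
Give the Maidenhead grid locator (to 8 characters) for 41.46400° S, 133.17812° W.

Add 180° to longitude and 90° to latitude: 46.82188, 48.53600.
Field: lon ⌊46.82188/20⌋ = 2 → C; lat ⌊48.53600/10⌋ = 4 → E.
Square: lon ⌊6.82188/2⌋ = 3; lat ⌊8.53600/1⌋ = 8.
Subsquare: lon ⌊0.82188/0.0833333⌋ = 9 → j; lat ⌊0.53600/0.0416667⌋ = 12 → m.
Extended square: lon ⌊0.07188/0.00833333⌋ = 8; lat ⌊0.03600/0.00416667⌋ = 8.

CE38jm88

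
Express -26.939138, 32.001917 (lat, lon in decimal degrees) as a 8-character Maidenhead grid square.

Shift to the Maidenhead origin (180°W, 90°S): lon 212.00192, lat 63.06086.
Field: 212.00192/20 → 10 → K, 63.06086/10 → 6 → G; chars KG.
Square: 12.00192/2 → 6, 3.06086/1 → 3; chars 63.
Subsquare: 0.00192/0.0833333 → 0 → a, 0.06086/0.0416667 → 1 → b; chars ab.
Extended square: 0.00192/0.00833333 → 0, 0.01920/0.00416667 → 4; chars 04.

KG63ab04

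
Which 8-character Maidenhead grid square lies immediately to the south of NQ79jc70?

NQ79jb79

Latitude extended square 0; −1 → -1, wraps to 9, carry into subsquare.
Latitude subsquare c = 2; −1 → 1 = b.
The longitude characters are unchanged.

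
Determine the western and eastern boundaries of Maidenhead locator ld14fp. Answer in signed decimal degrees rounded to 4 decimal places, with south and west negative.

42.4167, 42.5000

Field L=11, D=3: +11·20° lon, +3·10° lat → SW at lon 40°, lat -60°.
Square 1, 4: +1·2° lon, +4·1° lat → SW at lon 42°, lat -56°.
Subsquare f=5, p=15: +5·0.0833333° lon, +15·0.0416667° lat → SW at lon 42.4167°, lat -55.375°.
Cell spans 0.0833333° lon × 0.0416667° lat.
west 42.4167, east 42.5000.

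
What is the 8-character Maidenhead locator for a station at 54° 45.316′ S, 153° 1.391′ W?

BD35lf78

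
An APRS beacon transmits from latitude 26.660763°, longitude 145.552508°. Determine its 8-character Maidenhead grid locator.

QL26sp68

Shift to the Maidenhead origin (180°W, 90°S): lon 325.55251, lat 116.66076.
Field (20°×10°, letters A–R): 325.55251/20 → 16 → Q, 116.66076/10 → 11 → L; chars QL.
Square (2°×1°, digits 0–9): 5.55251/2 → 2, 6.66076/1 → 6; chars 26.
Subsquare (5′×2.5′, letters a–x): 1.55251/0.0833333 → 18 → s, 0.66076/0.0416667 → 15 → p; chars sp.
Extended square (30″×15″, digits 0–9): 0.05251/0.00833333 → 6, 0.03576/0.00416667 → 8; chars 68.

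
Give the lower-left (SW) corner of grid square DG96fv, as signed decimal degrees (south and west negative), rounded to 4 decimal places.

-23.1250, -101.5833

Field D=3, G=6: +3·20° lon, +6·10° lat → SW at lon -120°, lat -30°.
Square 9, 6: +9·2° lon, +6·1° lat → SW at lon -102°, lat -24°.
Subsquare f=5, v=21: +5·0.0833333° lon, +21·0.0416667° lat → SW at lon -101.583°, lat -23.125°.
latitude -23.1250, longitude -101.5833.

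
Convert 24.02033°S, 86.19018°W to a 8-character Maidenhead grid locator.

Offset from 180°W / 90°S: lon 93.80982°, lat 65.97967°.
Field: 93.80982/20 → 4 → E, 65.97967/10 → 6 → G; chars EG.
Square: 13.80982/2 → 6, 5.97967/1 → 5; chars 65.
Subsquare: 1.80982/0.0833333 → 21 → v, 0.97967/0.0416667 → 23 → x; chars vx.
Extended square: 0.05982/0.00833333 → 7, 0.02134/0.00416667 → 5; chars 75.

EG65vx75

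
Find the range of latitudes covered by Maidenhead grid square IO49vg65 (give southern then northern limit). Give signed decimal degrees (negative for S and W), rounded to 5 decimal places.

Field I=8, O=14: +8·20° lon, +14·10° lat → SW at lon -20°, lat 50°.
Square 4, 9: +4·2° lon, +9·1° lat → SW at lon -12°, lat 59°.
Subsquare v=21, g=6: +21·0.0833333° lon, +6·0.0416667° lat → SW at lon -10.25°, lat 59.25°.
Extended square 6, 5: +6·0.00833333° lon, +5·0.00416667° lat → SW at lon -10.2°, lat 59.2708°.
Cell spans 0.00833333° lon × 0.00416667° lat.
south 59.27083, north 59.27500.

59.27083, 59.27500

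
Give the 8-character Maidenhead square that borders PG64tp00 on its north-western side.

Longitude extended square 0; −1 → -1, wraps to 9, carry into subsquare.
Longitude subsquare t = 19; −1 → 18 = s.
Latitude extended square 0; +1 → 1.

PG64sp91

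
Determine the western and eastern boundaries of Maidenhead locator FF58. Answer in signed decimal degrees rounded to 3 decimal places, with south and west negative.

-70.000, -68.000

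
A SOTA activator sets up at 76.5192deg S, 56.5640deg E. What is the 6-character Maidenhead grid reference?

LB83gl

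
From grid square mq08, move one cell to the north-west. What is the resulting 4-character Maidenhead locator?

Longitude square 0; −1 → -1, wraps to 9, carry into field.
Longitude field M = 12; −1 → 11 = L.
Latitude square 8; +1 → 9.

LQ99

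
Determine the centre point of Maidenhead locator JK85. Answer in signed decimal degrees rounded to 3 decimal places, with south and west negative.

15.500, 17.000

Field J=9, K=10: +9·20° lon, +10·10° lat → SW at lon 0°, lat 10°.
Square 8, 5: +8·2° lon, +5·1° lat → SW at lon 16°, lat 15°.
Cell spans 2° lon × 1° lat. Centre is SW corner plus half of each.
latitude 15.500, longitude 17.000.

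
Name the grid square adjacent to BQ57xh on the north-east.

BQ67ai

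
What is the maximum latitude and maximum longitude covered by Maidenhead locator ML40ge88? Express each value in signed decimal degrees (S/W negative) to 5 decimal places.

20.20417, 68.57500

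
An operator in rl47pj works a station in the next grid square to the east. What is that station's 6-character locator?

RL47qj

Longitude subsquare p = 15; +1 → 16 = q.
The latitude characters are unchanged.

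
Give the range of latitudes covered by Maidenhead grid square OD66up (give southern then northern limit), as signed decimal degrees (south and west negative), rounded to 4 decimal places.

Field O=14, D=3: +14·20° lon, +3·10° lat → SW at lon 100°, lat -60°.
Square 6, 6: +6·2° lon, +6·1° lat → SW at lon 112°, lat -54°.
Subsquare u=20, p=15: +20·0.0833333° lon, +15·0.0416667° lat → SW at lon 113.667°, lat -53.375°.
Cell spans 0.0833333° lon × 0.0416667° lat.
south -53.3750, north -53.3333.

-53.3750, -53.3333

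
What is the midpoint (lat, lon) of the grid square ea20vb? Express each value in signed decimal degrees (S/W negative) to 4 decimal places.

Field E=4, A=0: +4·20° lon, +0·10° lat → SW at lon -100°, lat -90°.
Square 2, 0: +2·2° lon, +0·1° lat → SW at lon -96°, lat -90°.
Subsquare v=21, b=1: +21·0.0833333° lon, +1·0.0416667° lat → SW at lon -94.25°, lat -89.9583°.
Cell spans 0.0833333° lon × 0.0416667° lat. Centre is SW corner plus half of each.
latitude -89.9375, longitude -94.2083.

-89.9375, -94.2083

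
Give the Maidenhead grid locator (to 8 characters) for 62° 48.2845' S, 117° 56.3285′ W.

DC17ae76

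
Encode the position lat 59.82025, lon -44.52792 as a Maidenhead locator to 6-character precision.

GO79rt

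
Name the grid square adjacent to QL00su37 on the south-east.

QL00su46

Longitude extended square 3; +1 → 4.
Latitude extended square 7; −1 → 6.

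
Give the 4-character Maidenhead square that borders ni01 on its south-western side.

Longitude square 0; −1 → -1, wraps to 9, carry into field.
Longitude field N = 13; −1 → 12 = M.
Latitude square 1; −1 → 0.

MI90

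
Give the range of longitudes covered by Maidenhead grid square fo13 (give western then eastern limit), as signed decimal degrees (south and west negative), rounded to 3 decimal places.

Field F=5, O=14: +5·20° lon, +14·10° lat → SW at lon -80°, lat 50°.
Square 1, 3: +1·2° lon, +3·1° lat → SW at lon -78°, lat 53°.
Cell spans 2° lon × 1° lat.
west -78.000, east -76.000.

-78.000, -76.000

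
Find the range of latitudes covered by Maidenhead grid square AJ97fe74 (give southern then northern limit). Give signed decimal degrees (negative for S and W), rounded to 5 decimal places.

7.18333, 7.18750

Field A=0, J=9: +0·20° lon, +9·10° lat → SW at lon -180°, lat 0°.
Square 9, 7: +9·2° lon, +7·1° lat → SW at lon -162°, lat 7°.
Subsquare f=5, e=4: +5·0.0833333° lon, +4·0.0416667° lat → SW at lon -161.583°, lat 7.16667°.
Extended square 7, 4: +7·0.00833333° lon, +4·0.00416667° lat → SW at lon -161.525°, lat 7.18333°.
Cell spans 0.00833333° lon × 0.00416667° lat.
south 7.18333, north 7.18750.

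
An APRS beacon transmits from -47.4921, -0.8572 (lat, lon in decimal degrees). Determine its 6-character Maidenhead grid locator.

IE92nm

Shift to the Maidenhead origin (180°W, 90°S): lon 179.1428, lat 42.5079.
Field: lon ⌊179.1428/20⌋ = 8 → I; lat ⌊42.5079/10⌋ = 4 → E.
Square: lon ⌊19.1428/2⌋ = 9; lat ⌊2.5079/1⌋ = 2.
Subsquare: lon ⌊1.1428/0.0833333⌋ = 13 → n; lat ⌊0.5079/0.0416667⌋ = 12 → m.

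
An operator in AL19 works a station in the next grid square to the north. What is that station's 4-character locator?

AM10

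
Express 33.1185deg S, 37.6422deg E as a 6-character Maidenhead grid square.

KF86tv

Add 180° to longitude and 90° to latitude: 217.6422, 56.8815.
Field: 217.6422/20 → 10 → K, 56.8815/10 → 5 → F; chars KF.
Square: 17.6422/2 → 8, 6.8815/1 → 6; chars 86.
Subsquare: 1.6422/0.0833333 → 19 → t, 0.8815/0.0416667 → 21 → v; chars tv.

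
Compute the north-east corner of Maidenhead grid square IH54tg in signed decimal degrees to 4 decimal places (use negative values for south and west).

-15.7083, -8.3333

Field I=8, H=7: +8·20° lon, +7·10° lat → SW at lon -20°, lat -20°.
Square 5, 4: +5·2° lon, +4·1° lat → SW at lon -10°, lat -16°.
Subsquare t=19, g=6: +19·0.0833333° lon, +6·0.0416667° lat → SW at lon -8.41667°, lat -15.75°.
Cell spans 0.0833333° lon × 0.0416667° lat. NE corner is SW corner plus one full cell.
latitude -15.7083, longitude -8.3333.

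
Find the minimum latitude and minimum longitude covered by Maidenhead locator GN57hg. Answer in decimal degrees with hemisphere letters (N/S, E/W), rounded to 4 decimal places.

Field G=6, N=13: +6·20° lon, +13·10° lat → SW at lon -60°, lat 40°.
Square 5, 7: +5·2° lon, +7·1° lat → SW at lon -50°, lat 47°.
Subsquare h=7, g=6: +7·0.0833333° lon, +6·0.0416667° lat → SW at lon -49.4167°, lat 47.25°.
latitude 47.2500° N, longitude 49.4167° W.

47.2500° N, 49.4167° W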